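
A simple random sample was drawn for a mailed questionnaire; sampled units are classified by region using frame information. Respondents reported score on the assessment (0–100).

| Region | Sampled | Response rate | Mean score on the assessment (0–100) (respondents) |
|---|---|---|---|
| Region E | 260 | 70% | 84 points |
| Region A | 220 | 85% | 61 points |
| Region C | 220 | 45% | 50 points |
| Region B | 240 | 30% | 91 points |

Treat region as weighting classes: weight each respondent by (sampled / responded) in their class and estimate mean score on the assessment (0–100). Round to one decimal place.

Weighting each respondent by the inverse class response rate inflates each class back to its sampled size, so the class weight is n_sampled:
  Region E: 260 × 84 = 21,840
  Region A: 220 × 61 = 13,420
  Region C: 220 × 50 = 11,000
  Region B: 240 × 91 = 21,840
Adjusted estimate = 68,100 / 940 = 72.4468 → 72.4.

72.4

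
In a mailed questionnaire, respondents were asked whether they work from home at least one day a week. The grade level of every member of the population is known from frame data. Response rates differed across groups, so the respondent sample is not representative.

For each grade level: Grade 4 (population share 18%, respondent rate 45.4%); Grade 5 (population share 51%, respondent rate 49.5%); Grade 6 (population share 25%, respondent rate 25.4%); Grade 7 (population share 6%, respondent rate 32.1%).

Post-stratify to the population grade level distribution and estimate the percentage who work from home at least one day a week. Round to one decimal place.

Reweight to the known grade level distribution:
  Grade 4: 0.18 × 45.4 = 8.172
  Grade 5: 0.51 × 49.5 = 25.245
  Grade 6: 0.25 × 25.4 = 6.35
  Grade 7: 0.06 × 32.1 = 1.926
Post-stratified estimate = 41.693 → 41.7%.

41.7%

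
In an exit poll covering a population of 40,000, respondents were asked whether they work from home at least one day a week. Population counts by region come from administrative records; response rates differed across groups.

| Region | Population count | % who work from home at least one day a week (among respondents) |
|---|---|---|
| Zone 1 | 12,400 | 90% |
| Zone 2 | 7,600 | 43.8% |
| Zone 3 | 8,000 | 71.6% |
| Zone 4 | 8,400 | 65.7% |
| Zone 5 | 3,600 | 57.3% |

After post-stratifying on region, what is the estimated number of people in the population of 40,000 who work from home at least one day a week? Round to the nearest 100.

Each cell contributes its population count × the respondent rate:
  Zone 1: 12,400 × 90% = 11,160
  Zone 2: 7,600 × 43.8% = 3328.8
  Zone 3: 8,000 × 71.6% = 5728
  Zone 4: 8,400 × 65.7% = 5518.8
  Zone 5: 3,600 × 57.3% = 2062.8
Estimated total = 27798.4 → 27,800.

27,800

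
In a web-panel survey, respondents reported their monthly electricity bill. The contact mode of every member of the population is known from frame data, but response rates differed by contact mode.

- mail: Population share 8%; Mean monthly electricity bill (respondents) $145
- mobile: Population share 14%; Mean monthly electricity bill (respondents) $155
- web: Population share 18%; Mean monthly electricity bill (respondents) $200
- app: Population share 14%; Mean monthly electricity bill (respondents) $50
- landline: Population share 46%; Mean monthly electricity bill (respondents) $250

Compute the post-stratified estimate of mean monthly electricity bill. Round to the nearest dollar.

$191

Each cell contributes population-share × respondent value:
  mail: 0.08 × 145 = 11.6
  mobile: 0.14 × 155 = 21.7
  web: 0.18 × 200 = 36
  app: 0.14 × 50 = 7
  landline: 0.46 × 250 = 115
Post-stratified estimate = 191.3 → $191.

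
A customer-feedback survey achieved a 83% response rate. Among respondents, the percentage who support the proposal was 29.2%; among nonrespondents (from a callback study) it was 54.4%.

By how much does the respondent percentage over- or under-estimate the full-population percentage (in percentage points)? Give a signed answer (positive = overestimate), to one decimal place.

Nonresponse fraction = 1 − 0.83 = 0.17.
Bias = (nonresponse fraction) × (respondent percentage − nonrespondent percentage)
     = 0.17 × (29.2 − 54.4) = 0.17 × -25.2 = -4.284.

-4.3 percentage points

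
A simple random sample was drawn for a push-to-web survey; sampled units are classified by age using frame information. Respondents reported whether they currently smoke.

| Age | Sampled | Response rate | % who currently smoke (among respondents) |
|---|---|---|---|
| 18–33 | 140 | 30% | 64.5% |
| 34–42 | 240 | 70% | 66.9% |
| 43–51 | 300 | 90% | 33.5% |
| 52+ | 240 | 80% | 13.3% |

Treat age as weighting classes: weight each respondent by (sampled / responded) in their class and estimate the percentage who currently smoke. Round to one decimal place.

Weighting each respondent by the inverse class response rate inflates each class back to its sampled size, so the class weight is n_sampled:
  18–33: 140 × 64.5 = 9030
  34–42: 240 × 66.9 = 16056
  43–51: 300 × 33.5 = 10,050
  52+: 240 × 13.3 = 3192
Adjusted estimate = 38,328 / 920 = 41.6609 → 41.7%.

41.7%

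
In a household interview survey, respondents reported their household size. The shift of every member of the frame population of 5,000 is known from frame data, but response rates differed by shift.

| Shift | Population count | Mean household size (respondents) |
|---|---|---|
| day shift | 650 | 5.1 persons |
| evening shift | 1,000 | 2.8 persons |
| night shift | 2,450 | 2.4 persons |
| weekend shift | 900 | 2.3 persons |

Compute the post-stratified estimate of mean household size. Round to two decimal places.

Reweight to the known shift distribution:
  day shift: (650/5,000) × 5.1 = 0.663
  evening shift: (1,000/5,000) × 2.8 = 0.56
  night shift: (2,450/5,000) × 2.4 = 1.176
  weekend shift: (900/5,000) × 2.3 = 0.414
Post-stratified estimate = 2.813 → 2.81.

2.81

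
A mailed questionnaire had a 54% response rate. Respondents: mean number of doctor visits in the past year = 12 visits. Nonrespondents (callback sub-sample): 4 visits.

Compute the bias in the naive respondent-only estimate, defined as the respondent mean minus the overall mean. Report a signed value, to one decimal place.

+3.7

Nonresponse fraction = 1 − 0.54 = 0.46.
Bias = (nonresponse fraction) × (respondent mean − nonrespondent mean)
     = 0.46 × (12 − 4) = 0.46 × 8 = 3.68.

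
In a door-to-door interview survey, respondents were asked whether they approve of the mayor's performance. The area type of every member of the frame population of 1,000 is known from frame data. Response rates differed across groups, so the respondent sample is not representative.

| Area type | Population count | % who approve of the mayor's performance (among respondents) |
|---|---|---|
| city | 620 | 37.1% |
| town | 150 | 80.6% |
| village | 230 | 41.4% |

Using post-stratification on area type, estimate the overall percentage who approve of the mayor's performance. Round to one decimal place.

44.6%

Reweight to the known area type distribution:
  city: (620/1,000) × 37.1 = 23.002
  town: (150/1,000) × 80.6 = 12.09
  village: (230/1,000) × 41.4 = 9.522
Post-stratified estimate = 44.614 → 44.6%.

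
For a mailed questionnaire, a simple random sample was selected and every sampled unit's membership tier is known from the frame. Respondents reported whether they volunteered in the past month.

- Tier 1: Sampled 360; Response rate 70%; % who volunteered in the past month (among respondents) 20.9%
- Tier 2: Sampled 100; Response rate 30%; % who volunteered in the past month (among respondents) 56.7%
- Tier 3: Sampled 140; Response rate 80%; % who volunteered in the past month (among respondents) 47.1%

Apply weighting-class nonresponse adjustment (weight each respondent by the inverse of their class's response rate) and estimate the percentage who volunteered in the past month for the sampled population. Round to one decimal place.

Each respondent's weight = sampled/responded in their class; summing within a class gives n_sampled, so:
  Tier 1: 360 × 20.9 = 7524
  Tier 2: 100 × 56.7 = 5670
  Tier 3: 140 × 47.1 = 6594
Adjusted estimate = 19,788 / 600 = 32.98 → 33.0%.

33.0%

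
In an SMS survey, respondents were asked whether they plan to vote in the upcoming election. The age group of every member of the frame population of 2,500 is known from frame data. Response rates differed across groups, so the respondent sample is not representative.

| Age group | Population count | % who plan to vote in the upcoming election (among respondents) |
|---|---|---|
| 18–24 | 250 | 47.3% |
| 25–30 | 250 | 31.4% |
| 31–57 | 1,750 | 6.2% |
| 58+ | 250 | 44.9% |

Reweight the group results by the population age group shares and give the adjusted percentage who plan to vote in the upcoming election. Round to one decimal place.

16.7%

Post-stratification weights by population share, not respondent share:
  18–24: (250/2,500) × 47.3 = 4.73
  25–30: (250/2,500) × 31.4 = 3.14
  31–57: (1,750/2,500) × 6.2 = 4.34
  58+: (250/2,500) × 44.9 = 4.49
Post-stratified estimate = 16.7 → 16.7%.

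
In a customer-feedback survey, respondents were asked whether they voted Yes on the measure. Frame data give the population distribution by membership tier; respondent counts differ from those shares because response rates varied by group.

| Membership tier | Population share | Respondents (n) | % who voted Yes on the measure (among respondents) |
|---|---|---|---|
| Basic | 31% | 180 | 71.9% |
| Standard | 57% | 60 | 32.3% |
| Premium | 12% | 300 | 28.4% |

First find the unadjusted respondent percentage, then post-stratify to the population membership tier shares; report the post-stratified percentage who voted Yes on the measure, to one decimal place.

44.1%

Naive respondent-only estimate (weights = respondent counts):
  (180/540)×71.9 + (60/540)×32.3 + (300/540)×28.4 = 43.3333%
Reweighting by population membership tier shares:
  0.31×71.9 + 0.57×32.3 + 0.12×28.4 = 44.108%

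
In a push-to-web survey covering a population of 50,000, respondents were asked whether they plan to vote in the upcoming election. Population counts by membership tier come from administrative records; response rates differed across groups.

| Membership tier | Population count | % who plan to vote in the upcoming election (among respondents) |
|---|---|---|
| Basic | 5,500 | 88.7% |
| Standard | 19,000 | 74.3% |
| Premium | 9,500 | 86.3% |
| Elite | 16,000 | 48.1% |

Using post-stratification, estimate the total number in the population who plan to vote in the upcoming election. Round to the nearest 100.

34,900

Apply each group's respondent rate to its population count:
  Basic: 5,500 × 88.7% = 4878.5
  Standard: 19,000 × 74.3% = 14,117
  Premium: 9,500 × 86.3% = 8198.5
  Elite: 16,000 × 48.1% = 7696
Estimated total = 34,890 → 34,900.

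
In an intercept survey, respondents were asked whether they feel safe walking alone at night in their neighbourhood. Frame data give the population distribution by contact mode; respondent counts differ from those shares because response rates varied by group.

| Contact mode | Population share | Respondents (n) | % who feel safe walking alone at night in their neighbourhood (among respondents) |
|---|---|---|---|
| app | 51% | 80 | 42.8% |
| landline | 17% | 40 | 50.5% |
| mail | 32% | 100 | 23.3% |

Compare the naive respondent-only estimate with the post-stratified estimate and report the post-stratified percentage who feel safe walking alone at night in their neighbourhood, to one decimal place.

Naive respondent-only estimate (weights = respondent counts):
  (80/220)×42.8 + (40/220)×50.5 + (100/220)×23.3 = 35.3364%
Reweighting by population contact mode shares:
  0.51×42.8 + 0.17×50.5 + 0.32×23.3 = 37.869%

37.9%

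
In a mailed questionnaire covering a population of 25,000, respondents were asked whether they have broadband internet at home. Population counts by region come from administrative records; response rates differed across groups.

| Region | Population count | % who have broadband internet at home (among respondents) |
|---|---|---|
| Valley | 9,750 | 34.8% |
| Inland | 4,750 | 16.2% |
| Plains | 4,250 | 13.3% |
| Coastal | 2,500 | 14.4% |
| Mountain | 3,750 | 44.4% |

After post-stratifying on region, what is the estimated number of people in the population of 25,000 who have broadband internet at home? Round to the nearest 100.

6,800

Estimated count per cell = population count × respondent percentage:
  Valley: 9,750 × 34.8% = 3393
  Inland: 4,750 × 16.2% = 769.5
  Plains: 4,250 × 13.3% = 565.25
  Coastal: 2,500 × 14.4% = 360
  Mountain: 3,750 × 44.4% = 1665
Estimated total = 6752.75 → 6,800.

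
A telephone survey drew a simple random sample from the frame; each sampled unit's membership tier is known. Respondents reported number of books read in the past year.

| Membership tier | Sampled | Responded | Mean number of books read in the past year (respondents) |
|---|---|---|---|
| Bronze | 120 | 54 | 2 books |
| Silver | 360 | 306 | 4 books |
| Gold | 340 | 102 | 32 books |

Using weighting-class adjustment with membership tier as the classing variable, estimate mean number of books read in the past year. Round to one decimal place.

Response rates by class: Bronze 54/120 = 45%, Silver 306/360 = 85%, Gold 102/340 = 30%.
Inverse-response-rate weighting restores each class to its sampled count, so class totals weight by n_sampled:
  Bronze: 120 × 2 = 240
  Silver: 360 × 4 = 1440
  Gold: 340 × 32 = 10,880
Adjusted estimate = 12,560 / 820 = 15.3171 → 15.3.

15.3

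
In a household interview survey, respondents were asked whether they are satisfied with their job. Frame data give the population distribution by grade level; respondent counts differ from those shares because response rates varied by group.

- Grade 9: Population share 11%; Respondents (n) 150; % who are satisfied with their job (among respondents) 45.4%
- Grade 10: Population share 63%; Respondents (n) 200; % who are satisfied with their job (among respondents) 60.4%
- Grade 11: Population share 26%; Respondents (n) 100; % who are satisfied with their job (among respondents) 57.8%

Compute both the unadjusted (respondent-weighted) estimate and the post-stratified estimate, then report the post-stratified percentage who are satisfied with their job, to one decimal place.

Unadjusted (pooled respondent) estimate weights by respondent counts:
  (150/450)×45.4 + (200/450)×60.4 + (100/450)×57.8 = 54.8222%
Reweighting by population grade level shares:
  0.11×45.4 + 0.63×60.4 + 0.26×57.8 = 58.074%

58.1%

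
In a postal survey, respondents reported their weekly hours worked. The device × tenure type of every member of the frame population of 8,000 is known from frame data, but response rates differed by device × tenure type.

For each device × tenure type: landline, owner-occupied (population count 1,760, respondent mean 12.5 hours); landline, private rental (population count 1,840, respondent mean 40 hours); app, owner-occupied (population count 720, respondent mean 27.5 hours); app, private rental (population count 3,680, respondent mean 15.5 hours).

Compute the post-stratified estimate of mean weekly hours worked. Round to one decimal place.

Reweight to the known device × tenure type distribution:
  landline, owner-occupied: (1,760/8,000) × 12.5 = 2.75
  landline, private rental: (1,840/8,000) × 40 = 9.2
  app, owner-occupied: (720/8,000) × 27.5 = 2.475
  app, private rental: (3,680/8,000) × 15.5 = 7.13
Post-stratified estimate = 21.555 → 21.6.

21.6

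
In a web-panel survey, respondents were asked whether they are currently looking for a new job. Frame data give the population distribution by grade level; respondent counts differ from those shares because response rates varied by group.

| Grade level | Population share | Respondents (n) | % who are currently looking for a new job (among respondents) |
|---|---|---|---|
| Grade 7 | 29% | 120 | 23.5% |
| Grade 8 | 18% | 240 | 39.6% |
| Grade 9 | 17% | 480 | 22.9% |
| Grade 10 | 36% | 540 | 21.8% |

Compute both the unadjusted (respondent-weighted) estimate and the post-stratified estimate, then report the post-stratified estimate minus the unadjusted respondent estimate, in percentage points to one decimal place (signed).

Naive respondent-only estimate (weights = respondent counts):
  (120/1380)×23.5 + (240/1380)×39.6 + (480/1380)×22.9 + (540/1380)×21.8 = 25.4261%
Reweighting by population grade level shares:
  0.29×23.5 + 0.18×39.6 + 0.17×22.9 + 0.36×21.8 = 25.684%
Difference = 25.684 − 25.4261 = 0.2579 pp.

+0.3 percentage points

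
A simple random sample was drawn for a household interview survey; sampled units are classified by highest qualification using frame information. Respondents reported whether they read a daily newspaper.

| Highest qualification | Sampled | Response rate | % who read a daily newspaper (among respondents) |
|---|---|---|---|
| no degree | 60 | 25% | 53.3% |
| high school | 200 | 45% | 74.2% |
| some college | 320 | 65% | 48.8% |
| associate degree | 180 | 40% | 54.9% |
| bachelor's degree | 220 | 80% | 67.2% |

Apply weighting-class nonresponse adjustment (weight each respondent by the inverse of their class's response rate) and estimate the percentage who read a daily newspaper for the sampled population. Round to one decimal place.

Weighting each respondent by the inverse class response rate inflates each class back to its sampled size, so the class weight is n_sampled:
  no degree: 60 × 53.3 = 3198
  high school: 200 × 74.2 = 14,840
  some college: 320 × 48.8 = 15,616
  associate degree: 180 × 54.9 = 9882
  bachelor's degree: 220 × 67.2 = 14,784
Adjusted estimate = 58,320 / 980 = 59.5102 → 59.5%.

59.5%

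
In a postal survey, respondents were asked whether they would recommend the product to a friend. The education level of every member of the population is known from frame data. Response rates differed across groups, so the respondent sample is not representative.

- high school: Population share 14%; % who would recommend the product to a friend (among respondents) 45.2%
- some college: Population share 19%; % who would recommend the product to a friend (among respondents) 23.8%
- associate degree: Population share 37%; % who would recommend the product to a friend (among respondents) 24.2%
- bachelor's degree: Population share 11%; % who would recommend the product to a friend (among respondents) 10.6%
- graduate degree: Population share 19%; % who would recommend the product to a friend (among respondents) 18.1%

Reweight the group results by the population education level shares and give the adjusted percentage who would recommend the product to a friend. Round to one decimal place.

Reweight to the known education level distribution:
  high school: 0.14 × 45.2 = 6.328
  some college: 0.19 × 23.8 = 4.522
  associate degree: 0.37 × 24.2 = 8.954
  bachelor's degree: 0.11 × 10.6 = 1.166
  graduate degree: 0.19 × 18.1 = 3.439
Post-stratified estimate = 24.409 → 24.4%.

24.4%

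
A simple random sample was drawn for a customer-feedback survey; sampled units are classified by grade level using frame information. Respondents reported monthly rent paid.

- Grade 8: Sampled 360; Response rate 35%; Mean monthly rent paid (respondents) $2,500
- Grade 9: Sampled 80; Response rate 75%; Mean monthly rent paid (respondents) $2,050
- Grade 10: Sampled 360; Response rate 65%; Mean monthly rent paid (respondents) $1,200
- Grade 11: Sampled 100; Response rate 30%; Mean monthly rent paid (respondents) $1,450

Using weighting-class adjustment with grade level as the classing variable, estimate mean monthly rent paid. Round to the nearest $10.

Each respondent's weight = sampled/responded in their class; summing within a class gives n_sampled, so:
  Grade 8: 360 × 2500 = 900,000
  Grade 9: 80 × 2050 = 164,000
  Grade 10: 360 × 1200 = 432,000
  Grade 11: 100 × 1450 = 145,000
Adjusted estimate = 1,641,000 / 900 = 1823.33 → $1,820.

$1,820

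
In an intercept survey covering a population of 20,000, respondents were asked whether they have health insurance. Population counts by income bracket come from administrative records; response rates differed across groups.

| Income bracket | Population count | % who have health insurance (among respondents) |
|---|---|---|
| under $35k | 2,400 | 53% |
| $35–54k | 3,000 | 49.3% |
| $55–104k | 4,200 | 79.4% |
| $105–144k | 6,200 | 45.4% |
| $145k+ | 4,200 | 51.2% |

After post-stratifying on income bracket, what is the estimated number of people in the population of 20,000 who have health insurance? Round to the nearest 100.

Apply each group's respondent rate to its population count:
  under $35k: 2,400 × 53% = 1272
  $35–54k: 3,000 × 49.3% = 1479
  $55–104k: 4,200 × 79.4% = 3334.8
  $105–144k: 6,200 × 45.4% = 2814.8
  $145k+: 4,200 × 51.2% = 2150.4
Estimated total = 11,051 → 11,100.

11,100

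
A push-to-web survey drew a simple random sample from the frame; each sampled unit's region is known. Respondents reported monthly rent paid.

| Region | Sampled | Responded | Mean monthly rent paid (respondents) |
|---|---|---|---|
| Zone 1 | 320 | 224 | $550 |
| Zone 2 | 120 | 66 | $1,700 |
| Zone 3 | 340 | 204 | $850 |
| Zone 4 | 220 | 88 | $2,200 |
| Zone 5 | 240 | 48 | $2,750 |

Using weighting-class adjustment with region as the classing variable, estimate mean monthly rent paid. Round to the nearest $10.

$1,460

Class response rates: Zone 1 224/320 = 70%, Zone 2 66/120 = 55%, Zone 3 204/340 = 60%, Zone 4 88/220 = 40%, Zone 5 48/240 = 20%.
With weight = n_sampled/n_responded per class, the weighted class total is n_sampled:
  Zone 1: 320 × 550 = 176,000
  Zone 2: 120 × 1700 = 204,000
  Zone 3: 340 × 850 = 289,000
  Zone 4: 220 × 2200 = 484,000
  Zone 5: 240 × 2750 = 660,000
Adjusted estimate = 1,813,000 / 1,240 = 1462.1 → $1,460.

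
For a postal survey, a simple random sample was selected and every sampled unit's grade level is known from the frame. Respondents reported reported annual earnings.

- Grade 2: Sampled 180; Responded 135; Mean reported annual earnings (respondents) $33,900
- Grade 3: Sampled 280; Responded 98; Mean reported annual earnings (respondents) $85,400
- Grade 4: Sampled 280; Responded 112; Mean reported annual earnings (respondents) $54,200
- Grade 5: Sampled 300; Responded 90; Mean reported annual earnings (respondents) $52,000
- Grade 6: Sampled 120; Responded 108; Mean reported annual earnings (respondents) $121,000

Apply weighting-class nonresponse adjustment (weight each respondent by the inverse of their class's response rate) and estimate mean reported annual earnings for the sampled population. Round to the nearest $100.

Class response rates: Grade 2 135/180 = 75%, Grade 3 98/280 = 35%, Grade 4 112/280 = 40%, Grade 5 90/300 = 30%, Grade 6 108/120 = 90%.
With weight = n_sampled/n_responded per class, the weighted class total is n_sampled:
  Grade 2: 180 × 33,900 = 6,102,000
  Grade 3: 280 × 85,400 = 23,912,000
  Grade 4: 280 × 54,200 = 15,176,000
  Grade 5: 300 × 52,000 = 15,600,000
  Grade 6: 120 × 121,000 = 14,520,000
Adjusted estimate = 75,310,000 / 1,160 = 64922.4 → $64,900.

$64,900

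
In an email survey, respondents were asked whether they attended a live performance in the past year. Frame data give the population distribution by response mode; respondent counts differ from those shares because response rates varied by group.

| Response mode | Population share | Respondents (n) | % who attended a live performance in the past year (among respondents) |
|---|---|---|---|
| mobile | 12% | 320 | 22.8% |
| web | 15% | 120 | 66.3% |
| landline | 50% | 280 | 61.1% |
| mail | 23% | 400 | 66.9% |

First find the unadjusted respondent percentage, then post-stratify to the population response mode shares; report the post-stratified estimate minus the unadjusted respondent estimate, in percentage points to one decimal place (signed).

Naive respondent-only estimate (weights = respondent counts):
  (320/1120)×22.8 + (120/1120)×66.3 + (280/1120)×61.1 + (400/1120)×66.9 = 52.7857%
Post-stratifying to population shares instead:
  0.12×22.8 + 0.15×66.3 + 0.5×61.1 + 0.23×66.9 = 58.618%
Difference = 58.618 − 52.7857 = 5.8323 pp.

+5.8 percentage points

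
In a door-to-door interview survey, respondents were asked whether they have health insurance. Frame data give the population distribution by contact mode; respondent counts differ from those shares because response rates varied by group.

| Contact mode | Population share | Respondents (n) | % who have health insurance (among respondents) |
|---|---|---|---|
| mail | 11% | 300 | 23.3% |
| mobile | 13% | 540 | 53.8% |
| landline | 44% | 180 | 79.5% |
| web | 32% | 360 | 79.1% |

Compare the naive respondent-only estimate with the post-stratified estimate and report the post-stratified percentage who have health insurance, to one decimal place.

69.8%

Naive respondent-only estimate (weights = respondent counts):
  (300/1380)×23.3 + (540/1380)×53.8 + (180/1380)×79.5 + (360/1380)×79.1 = 57.1217%
Post-stratifying to population shares instead:
  0.11×23.3 + 0.13×53.8 + 0.44×79.5 + 0.32×79.1 = 69.849%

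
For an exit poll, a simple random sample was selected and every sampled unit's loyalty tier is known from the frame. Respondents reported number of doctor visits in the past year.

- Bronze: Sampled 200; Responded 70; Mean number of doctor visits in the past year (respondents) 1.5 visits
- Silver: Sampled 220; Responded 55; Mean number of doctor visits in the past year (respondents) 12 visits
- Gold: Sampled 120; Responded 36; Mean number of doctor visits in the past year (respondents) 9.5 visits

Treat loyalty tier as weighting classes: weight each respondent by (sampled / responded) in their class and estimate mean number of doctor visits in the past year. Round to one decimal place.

Class response rates: Bronze 70/200 = 35%, Silver 55/220 = 25%, Gold 36/120 = 30%.
Inverse-response-rate weighting restores each class to its sampled count, so class totals weight by n_sampled:
  Bronze: 200 × 1.5 = 300
  Silver: 220 × 12 = 2640
  Gold: 120 × 9.5 = 1140
Adjusted estimate = 4080 / 540 = 7.55556 → 7.6.

7.6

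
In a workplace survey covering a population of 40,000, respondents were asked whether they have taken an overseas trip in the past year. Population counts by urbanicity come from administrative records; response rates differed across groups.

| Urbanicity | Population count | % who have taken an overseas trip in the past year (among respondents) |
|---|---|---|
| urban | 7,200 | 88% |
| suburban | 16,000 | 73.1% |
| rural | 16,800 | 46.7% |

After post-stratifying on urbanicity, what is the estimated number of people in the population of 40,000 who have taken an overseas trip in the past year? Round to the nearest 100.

25,900

Each cell contributes its population count × the respondent rate:
  urban: 7,200 × 88% = 6336
  suburban: 16,000 × 73.1% = 11,696
  rural: 16,800 × 46.7% = 7845.6
Estimated total = 25877.6 → 25,900.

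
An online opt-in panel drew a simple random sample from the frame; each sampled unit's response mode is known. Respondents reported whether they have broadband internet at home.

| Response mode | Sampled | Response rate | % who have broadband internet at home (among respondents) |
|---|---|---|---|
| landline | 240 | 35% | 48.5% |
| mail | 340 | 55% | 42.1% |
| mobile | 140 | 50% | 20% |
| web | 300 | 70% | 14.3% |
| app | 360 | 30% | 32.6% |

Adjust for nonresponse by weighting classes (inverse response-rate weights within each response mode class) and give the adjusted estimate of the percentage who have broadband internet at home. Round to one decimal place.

32.4%

With weight = n_sampled/n_responded per class, the weighted class total is n_sampled:
  landline: 240 × 48.5 = 11,640
  mail: 340 × 42.1 = 14,314
  mobile: 140 × 20 = 2800
  web: 300 × 14.3 = 4290
  app: 360 × 32.6 = 11,736
Adjusted estimate = 44,780 / 1,380 = 32.4493 → 32.4%.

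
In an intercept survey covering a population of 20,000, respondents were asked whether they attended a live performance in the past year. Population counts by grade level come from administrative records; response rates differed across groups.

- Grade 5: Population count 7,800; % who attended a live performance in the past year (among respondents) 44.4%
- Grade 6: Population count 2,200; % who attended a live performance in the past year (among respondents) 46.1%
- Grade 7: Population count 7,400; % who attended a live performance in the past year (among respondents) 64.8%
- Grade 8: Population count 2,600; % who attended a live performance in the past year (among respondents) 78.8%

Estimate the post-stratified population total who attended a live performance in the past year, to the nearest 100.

11,300

Apply each group's respondent rate to its population count:
  Grade 5: 7,800 × 44.4% = 3463.2
  Grade 6: 2,200 × 46.1% = 1014.2
  Grade 7: 7,400 × 64.8% = 4795.2
  Grade 8: 2,600 × 78.8% = 2048.8
Estimated total = 11321.4 → 11,300.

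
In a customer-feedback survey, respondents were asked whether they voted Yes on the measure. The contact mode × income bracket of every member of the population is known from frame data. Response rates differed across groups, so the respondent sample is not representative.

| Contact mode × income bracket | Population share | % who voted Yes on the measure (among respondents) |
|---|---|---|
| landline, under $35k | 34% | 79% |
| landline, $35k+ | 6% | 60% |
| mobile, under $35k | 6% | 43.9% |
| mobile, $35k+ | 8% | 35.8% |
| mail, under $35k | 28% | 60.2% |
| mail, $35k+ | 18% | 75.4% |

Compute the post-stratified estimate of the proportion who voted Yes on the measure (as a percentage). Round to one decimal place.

66.4%

Post-stratification weights by population share, not respondent share:
  landline, under $35k: 0.34 × 79 = 26.86
  landline, $35k+: 0.06 × 60 = 3.6
  mobile, under $35k: 0.06 × 43.9 = 2.634
  mobile, $35k+: 0.08 × 35.8 = 2.864
  mail, under $35k: 0.28 × 60.2 = 16.856
  mail, $35k+: 0.18 × 75.4 = 13.572
Post-stratified estimate = 66.386 → 66.4%.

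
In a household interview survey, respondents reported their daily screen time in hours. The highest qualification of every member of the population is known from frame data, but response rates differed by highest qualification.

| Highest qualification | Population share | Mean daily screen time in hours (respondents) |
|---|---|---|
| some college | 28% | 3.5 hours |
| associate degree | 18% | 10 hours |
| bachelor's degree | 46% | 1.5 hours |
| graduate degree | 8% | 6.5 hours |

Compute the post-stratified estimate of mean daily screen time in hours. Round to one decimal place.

4.0

Weight each group's respondent value by its population share:
  some college: 0.28 × 3.5 = 0.98
  associate degree: 0.18 × 10 = 1.8
  bachelor's degree: 0.46 × 1.5 = 0.69
  graduate degree: 0.08 × 6.5 = 0.52
Post-stratified estimate = 3.99 → 4.0.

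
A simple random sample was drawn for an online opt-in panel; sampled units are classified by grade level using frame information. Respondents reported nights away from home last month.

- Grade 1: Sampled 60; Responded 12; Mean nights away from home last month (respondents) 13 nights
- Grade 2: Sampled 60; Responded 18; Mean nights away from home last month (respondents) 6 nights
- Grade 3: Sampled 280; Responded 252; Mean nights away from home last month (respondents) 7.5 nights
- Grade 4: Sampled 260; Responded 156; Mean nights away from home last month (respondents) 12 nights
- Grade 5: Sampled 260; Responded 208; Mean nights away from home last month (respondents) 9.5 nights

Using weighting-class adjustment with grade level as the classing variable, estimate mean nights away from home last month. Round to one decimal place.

9.6

Response rates by class: Grade 1 12/60 = 20%, Grade 2 18/60 = 30%, Grade 3 252/280 = 90%, Grade 4 156/260 = 60%, Grade 5 208/260 = 80%.
Weighting each respondent by the inverse class response rate inflates each class back to its sampled size, so the class weight is n_sampled:
  Grade 1: 60 × 13 = 780
  Grade 2: 60 × 6 = 360
  Grade 3: 280 × 7.5 = 2100
  Grade 4: 260 × 12 = 3120
  Grade 5: 260 × 9.5 = 2470
Adjusted estimate = 8830 / 920 = 9.59783 → 9.6.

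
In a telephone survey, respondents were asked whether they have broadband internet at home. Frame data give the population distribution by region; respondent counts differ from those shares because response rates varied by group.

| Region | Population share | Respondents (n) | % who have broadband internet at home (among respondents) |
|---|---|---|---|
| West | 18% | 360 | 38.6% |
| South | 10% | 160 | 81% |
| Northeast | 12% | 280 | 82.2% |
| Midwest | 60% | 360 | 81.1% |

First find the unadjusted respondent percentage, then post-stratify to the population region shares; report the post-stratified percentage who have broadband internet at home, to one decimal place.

Naive respondent-only estimate (weights = respondent counts):
  (360/1160)×38.6 + (160/1160)×81 + (280/1160)×82.2 + (360/1160)×81.1 = 68.1621%
Post-stratified estimate weights by population shares:
  0.18×38.6 + 0.1×81 + 0.12×82.2 + 0.6×81.1 = 73.572%

73.6%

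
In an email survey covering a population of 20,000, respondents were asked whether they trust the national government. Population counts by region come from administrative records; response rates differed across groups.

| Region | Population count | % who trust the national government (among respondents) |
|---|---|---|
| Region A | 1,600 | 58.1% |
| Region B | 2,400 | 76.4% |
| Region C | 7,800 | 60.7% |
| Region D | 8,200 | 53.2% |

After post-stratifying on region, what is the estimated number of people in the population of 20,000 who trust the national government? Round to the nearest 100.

Apply each group's respondent rate to its population count:
  Region A: 1,600 × 58.1% = 929.6
  Region B: 2,400 × 76.4% = 1833.6
  Region C: 7,800 × 60.7% = 4734.6
  Region D: 8,200 × 53.2% = 4362.4
Estimated total = 11860.2 → 11,900.

11,900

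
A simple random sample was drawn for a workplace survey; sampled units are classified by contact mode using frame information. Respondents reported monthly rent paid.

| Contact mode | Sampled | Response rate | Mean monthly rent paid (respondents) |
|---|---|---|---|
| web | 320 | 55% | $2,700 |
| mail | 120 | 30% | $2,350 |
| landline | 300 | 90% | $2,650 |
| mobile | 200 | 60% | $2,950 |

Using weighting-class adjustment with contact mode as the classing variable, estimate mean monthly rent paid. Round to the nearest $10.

$2,690

Each respondent's weight = sampled/responded in their class; summing within a class gives n_sampled, so:
  web: 320 × 2700 = 864,000
  mail: 120 × 2350 = 282,000
  landline: 300 × 2650 = 795,000
  mobile: 200 × 2950 = 590,000
Adjusted estimate = 2,531,000 / 940 = 2692.55 → $2,690.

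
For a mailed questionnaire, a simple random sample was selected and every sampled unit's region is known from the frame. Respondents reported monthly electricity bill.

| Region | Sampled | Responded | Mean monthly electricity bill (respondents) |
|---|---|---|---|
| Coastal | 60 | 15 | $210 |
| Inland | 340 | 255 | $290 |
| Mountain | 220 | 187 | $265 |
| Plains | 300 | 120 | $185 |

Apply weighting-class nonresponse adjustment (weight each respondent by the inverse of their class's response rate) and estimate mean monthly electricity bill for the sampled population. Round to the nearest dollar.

$245

Response rates by class: Coastal 15/60 = 25%, Inland 255/340 = 75%, Mountain 187/220 = 85%, Plains 120/300 = 40%.
With weight = n_sampled/n_responded per class, the weighted class total is n_sampled:
  Coastal: 60 × 210 = 12,600
  Inland: 340 × 290 = 98,600
  Mountain: 220 × 265 = 58,300
  Plains: 300 × 185 = 55,500
Adjusted estimate = 225,000 / 920 = 244.565 → $245.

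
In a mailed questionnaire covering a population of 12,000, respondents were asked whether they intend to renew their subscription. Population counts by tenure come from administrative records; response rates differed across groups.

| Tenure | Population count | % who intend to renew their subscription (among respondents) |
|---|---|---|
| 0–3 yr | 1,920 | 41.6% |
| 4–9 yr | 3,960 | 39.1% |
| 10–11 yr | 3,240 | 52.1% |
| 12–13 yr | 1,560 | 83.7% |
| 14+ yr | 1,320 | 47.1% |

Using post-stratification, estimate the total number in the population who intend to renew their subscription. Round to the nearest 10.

Each cell contributes its population count × the respondent rate:
  0–3 yr: 1,920 × 41.6% = 798.72
  4–9 yr: 3,960 × 39.1% = 1548.36
  10–11 yr: 3,240 × 52.1% = 1688.04
  12–13 yr: 1,560 × 83.7% = 1305.72
  14+ yr: 1,320 × 47.1% = 621.72
Estimated total = 5962.56 → 5,960.

5,960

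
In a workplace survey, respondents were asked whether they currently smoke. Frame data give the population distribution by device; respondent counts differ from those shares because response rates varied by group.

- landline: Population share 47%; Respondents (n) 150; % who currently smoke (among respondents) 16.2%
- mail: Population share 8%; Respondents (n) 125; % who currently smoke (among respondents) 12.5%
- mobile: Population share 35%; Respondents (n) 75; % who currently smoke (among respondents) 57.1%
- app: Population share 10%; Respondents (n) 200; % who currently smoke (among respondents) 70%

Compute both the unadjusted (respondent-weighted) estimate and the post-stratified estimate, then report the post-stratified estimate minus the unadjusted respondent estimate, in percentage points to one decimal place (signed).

Without adjustment, the pooled respondent share is:
  (150/550)×16.2 + (125/550)×12.5 + (75/550)×57.1 + (200/550)×70 = 40.5%
Reweighting by population device shares:
  0.47×16.2 + 0.08×12.5 + 0.35×57.1 + 0.1×70 = 35.599%
Difference = 35.599 − 40.5 = -4.901 pp.

-4.9 percentage points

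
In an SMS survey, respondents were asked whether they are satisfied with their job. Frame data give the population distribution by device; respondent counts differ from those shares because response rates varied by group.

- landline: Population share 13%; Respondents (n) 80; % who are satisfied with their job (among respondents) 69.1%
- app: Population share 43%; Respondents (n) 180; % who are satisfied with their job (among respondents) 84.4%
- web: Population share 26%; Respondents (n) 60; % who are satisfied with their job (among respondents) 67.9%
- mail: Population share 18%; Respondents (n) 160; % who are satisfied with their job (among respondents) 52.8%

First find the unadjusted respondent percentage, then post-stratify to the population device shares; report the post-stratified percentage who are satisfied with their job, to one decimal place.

Naive respondent-only estimate (weights = respondent counts):
  (80/480)×69.1 + (180/480)×84.4 + (60/480)×67.9 + (160/480)×52.8 = 69.2542%
Post-stratified estimate weights by population shares:
  0.13×69.1 + 0.43×84.4 + 0.26×67.9 + 0.18×52.8 = 72.433%

72.4%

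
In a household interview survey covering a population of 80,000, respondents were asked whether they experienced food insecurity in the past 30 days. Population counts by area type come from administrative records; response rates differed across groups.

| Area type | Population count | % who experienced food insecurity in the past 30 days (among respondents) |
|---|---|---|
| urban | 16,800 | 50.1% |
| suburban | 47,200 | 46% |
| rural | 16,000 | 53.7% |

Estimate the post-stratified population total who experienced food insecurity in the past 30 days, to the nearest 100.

38,700

Estimated count per cell = population count × respondent percentage:
  urban: 16,800 × 50.1% = 8416.8
  suburban: 47,200 × 46% = 21,712
  rural: 16,000 × 53.7% = 8592
Estimated total = 38720.8 → 38,700.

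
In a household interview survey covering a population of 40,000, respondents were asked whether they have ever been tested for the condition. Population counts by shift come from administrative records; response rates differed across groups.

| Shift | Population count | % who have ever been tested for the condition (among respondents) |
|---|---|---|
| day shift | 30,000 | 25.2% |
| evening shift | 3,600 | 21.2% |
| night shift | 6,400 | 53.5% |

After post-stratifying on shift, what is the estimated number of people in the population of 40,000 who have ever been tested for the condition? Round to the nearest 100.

Estimated count per cell = population count × respondent percentage:
  day shift: 30,000 × 25.2% = 7560
  evening shift: 3,600 × 21.2% = 763.2
  night shift: 6,400 × 53.5% = 3424
Estimated total = 11747.2 → 11,700.

11,700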